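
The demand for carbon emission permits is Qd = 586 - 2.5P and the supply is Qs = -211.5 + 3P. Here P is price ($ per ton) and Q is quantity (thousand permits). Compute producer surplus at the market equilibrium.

Producer surplus = 8325.375

At equilibrium Qd = Qs, so 586 - 2.5P = -211.5 + 3P; collecting terms, 797.5 = 5.5P and P* = 145.
Plugging P* into demand: Q* = 586 - 2.5(145) = 223.5.
Supply choke price (Qs = 0): P = 70.5. Producer surplus = ½ × (145 - 70.5) × 223.5 = 8325.375.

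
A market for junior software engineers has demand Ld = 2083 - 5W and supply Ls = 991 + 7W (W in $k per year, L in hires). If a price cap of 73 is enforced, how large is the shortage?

Shortage = 216

At W = 73: Ld = 1718 and Ls = 1502.
Shortage = Ld - Ls = 1718 - 1502 = 216.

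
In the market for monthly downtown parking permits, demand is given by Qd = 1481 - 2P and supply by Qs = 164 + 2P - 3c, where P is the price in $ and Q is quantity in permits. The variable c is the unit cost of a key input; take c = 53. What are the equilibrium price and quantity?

P* = 369, Q* = 743

With c = 53, supply is Qs = 5 + 2P.
At equilibrium Qd = Qs, so 1481 - 2P = 5 + 2P; collecting terms, 1476 = 4P and P* = 369.
Plugging P* into demand: Q* = 1481 - 2(369) = 743.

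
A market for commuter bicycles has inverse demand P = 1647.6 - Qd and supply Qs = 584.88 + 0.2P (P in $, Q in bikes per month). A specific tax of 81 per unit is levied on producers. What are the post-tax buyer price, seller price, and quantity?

P_b = 899.1, P_s = 818.1, Q = 748.5

Solving each curve for Q: Qd = 1647.6 - P.
With a tax of 81 on producers, they supply based on the net price P_s = P_b - 81, so Qs = 568.68 + 0.2P_b.
Set Qd = Qs: 1647.6 - P_b = 568.68 + 0.2P_b, so 1078.92 = 1.2P_b and P_b = 899.1.
Then P_s = 899.1 - 81 = 818.1 and Q = 1647.6 - 899.1 = 748.5.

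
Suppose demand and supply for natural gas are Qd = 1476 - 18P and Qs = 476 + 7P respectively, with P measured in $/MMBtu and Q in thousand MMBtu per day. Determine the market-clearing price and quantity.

P* = 40, Q* = 756

The market clears where 1476 - 18P = 476 + 7P. Rearranging, 25P = 1000, hence P* = 40.
Plugging P* into demand: Q* = 1476 - 18(40) = 756.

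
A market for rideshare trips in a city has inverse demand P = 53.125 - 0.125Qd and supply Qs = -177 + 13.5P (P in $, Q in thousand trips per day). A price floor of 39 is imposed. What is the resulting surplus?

Rewriting in direct form: Qd = 425 - 8P.
Evaluating both curves at the floor price 39 gives Qd = 113, Qs = 349.5.
Surplus = Qs - Qd = 349.5 - 113 = 236.5.

Surplus = 236.5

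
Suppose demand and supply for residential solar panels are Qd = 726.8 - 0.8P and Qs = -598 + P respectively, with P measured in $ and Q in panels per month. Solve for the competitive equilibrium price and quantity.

P* = 736, Q* = 138

Equating demand and supply, 726.8 - 0.8P = -598 + P gives 1.8P = 1324.8, so P* = 736.
Substitute back: Q* = 726.8 - 0.8(736) = 138.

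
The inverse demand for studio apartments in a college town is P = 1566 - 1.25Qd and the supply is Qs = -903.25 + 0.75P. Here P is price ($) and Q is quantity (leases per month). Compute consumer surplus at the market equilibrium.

Inverting to quantity form: Qd = 1252.8 - 0.8P.
The market clears where 1252.8 - 0.8P = -903.25 + 0.75P. Rearranging, 1.55P = 2156.05, hence P* = 1391.
Plugging P* into demand: Q* = 1252.8 - 0.8(1391) = 140.
Demand choke price (Qd = 0): P = 1252.8/0.8 = 1566. Consumer surplus = ½ × (1566 - 1391) × 140 = 12250.

Consumer surplus = 12250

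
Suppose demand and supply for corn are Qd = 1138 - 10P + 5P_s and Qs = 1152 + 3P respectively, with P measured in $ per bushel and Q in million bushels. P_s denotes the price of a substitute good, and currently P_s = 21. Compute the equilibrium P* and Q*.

With P_s = 21, demand is Qd = 1243 - 10P.
The market clears where 1243 - 10P = 1152 + 3P. Rearranging, 13P = 91, hence P* = 7.
Plugging P* into demand: Q* = 1243 - 10(7) = 1173.

P* = 7, Q* = 1173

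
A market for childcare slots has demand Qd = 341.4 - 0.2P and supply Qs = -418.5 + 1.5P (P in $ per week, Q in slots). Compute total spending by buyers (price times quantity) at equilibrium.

The market clears where 341.4 - 0.2P = -418.5 + 1.5P. Rearranging, 1.7P = 759.9, hence P* = 447.
From the demand curve, Q* = 341.4 - 0.2(447) = 252.
Total spending by buyers = P* × Q* = 447 × 252 = 112644.

Total spending by buyers = 112644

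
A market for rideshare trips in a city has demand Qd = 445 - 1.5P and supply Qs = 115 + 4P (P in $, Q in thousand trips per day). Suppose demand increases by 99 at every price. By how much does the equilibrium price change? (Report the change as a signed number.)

ΔP = 18

Set Qd = Qs: 445 - 1.5P = 115 + 4P, so 330 = 5.5P and P* = 60.
From the demand curve, Q* = 445 - 1.5(60) = 355.
After the shift, demand is Qd = 544 - 1.5P.
Re-solving, 5.5P = 429 gives P = 78 and Q = 427.
ΔP = 78 - 60 = 18.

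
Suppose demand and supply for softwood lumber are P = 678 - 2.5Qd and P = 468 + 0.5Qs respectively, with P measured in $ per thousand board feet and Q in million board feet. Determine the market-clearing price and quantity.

Inverting to quantity form: Qd = 271.2 - 0.4P and Qs = -936 + 2P.
Equating demand and supply, 271.2 - 0.4P = -936 + 2P gives 2.4P = 1207.2, so P* = 503.
Then Q* = 271.2 - 0.4(503) = 70.

P* = 503, Q* = 70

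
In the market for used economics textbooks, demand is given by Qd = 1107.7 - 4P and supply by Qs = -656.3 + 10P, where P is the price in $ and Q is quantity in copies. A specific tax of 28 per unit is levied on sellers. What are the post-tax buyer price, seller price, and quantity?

P_b = 146, P_s = 118, Q = 523.7

Sellers keep P_s = P_b - 28 per unit, so supply in terms of the buyer price is Qs = -936.3 + 10P_b.
Equate demand and the shifted supply: 1107.7 - 4P_b = -936.3 + 10P_b, giving 14P_b = 2044, so P_b = 146.
So P_s = 118 and the quantity traded is Q = 1107.7 - 4(146) = 523.7.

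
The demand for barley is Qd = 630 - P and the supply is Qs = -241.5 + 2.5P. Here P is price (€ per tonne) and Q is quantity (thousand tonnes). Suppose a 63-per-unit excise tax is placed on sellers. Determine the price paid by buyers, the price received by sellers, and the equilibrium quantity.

Sellers keep P_s = P_b - 63 per unit, so supply in terms of the buyer price is Qs = -399 + 2.5P_b.
Equate demand and the shifted supply: 630 - P_b = -399 + 2.5P_b, giving 3.5P_b = 1029, so P_b = 294.
Then P_s = 294 - 63 = 231 and Q = 630 - 294 = 336.

P_b = 294, P_s = 231, Q = 336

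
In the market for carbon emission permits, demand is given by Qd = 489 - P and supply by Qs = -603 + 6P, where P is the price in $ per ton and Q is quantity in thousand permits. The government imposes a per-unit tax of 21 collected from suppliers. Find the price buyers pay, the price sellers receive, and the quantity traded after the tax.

Suppliers keep P_s = P_b - 21 per unit, so supply in terms of the buyer price is Qs = -729 + 6P_b.
Set Qd = Qs: 489 - P_b = -729 + 6P_b, so 1218 = 7P_b and P_b = 174.
So P_s = 153 and the quantity traded is Q = 489 - 174 = 315.

P_b = 174, P_s = 153, Q = 315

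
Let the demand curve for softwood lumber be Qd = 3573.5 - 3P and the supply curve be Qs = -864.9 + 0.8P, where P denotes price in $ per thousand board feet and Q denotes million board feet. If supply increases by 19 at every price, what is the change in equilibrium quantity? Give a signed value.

ΔQ = 15

The market clears where 3573.5 - 3P = -864.9 + 0.8P. Rearranging, 3.8P = 4438.4, hence P* = 1168.
Plugging P* into demand: Q* = 3573.5 - 3(1168) = 69.5.
After the shift, supply is Qs = -845.9 + 0.8P.
The new intersection has 4419.4 = 3.8P, i.e. P = 1163, Q = 84.5.
ΔQ = 84.5 - 69.5 = 15.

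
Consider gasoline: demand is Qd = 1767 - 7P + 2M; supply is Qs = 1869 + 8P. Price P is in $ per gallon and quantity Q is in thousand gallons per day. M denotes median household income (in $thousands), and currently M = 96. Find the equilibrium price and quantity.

With M = 96, demand is Qd = 1959 - 7P.
Set Qd = Qs: 1959 - 7P = 1869 + 8P, so 90 = 15P and P* = 6.
From the demand curve, Q* = 1959 - 7(6) = 1917.

P* = 6, Q* = 1917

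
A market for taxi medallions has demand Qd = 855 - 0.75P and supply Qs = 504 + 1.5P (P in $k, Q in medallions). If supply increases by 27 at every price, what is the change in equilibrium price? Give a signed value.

Set Qd = Qs: 855 - 0.75P = 504 + 1.5P, so 351 = 2.25P and P* = 156.
Substitute back: Q* = 855 - 0.75(156) = 738.
After the shift, supply is Qs = 531 + 1.5P.
New equilibrium: 324 = 2.25P, so P = 144 and Q = 747.
ΔP = 144 - 156 = -12.

ΔP = -12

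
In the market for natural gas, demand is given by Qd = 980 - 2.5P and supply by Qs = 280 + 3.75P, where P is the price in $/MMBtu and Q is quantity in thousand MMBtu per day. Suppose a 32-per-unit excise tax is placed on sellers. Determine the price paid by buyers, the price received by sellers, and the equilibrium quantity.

With a tax of 32 on sellers, they supply based on the net price P_s = P_b - 32, so Qs = 160 + 3.75P_b.
Market clearing requires 980 - 2.5P_b = 160 + 3.75P_b; hence 820 = 6.25P_b and P_b = 131.2.
Then P_s = 131.2 - 32 = 99.2 and Q = 980 - 2.5(131.2) = 652.

P_b = 131.2, P_s = 99.2, Q = 652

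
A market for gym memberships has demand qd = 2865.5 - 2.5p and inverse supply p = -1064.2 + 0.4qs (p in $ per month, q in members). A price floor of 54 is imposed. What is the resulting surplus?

In direct form, qs = 2660.5 + 2.5p.
With p fixed at 54, quantity demanded is 2730.5 and quantity supplied is 2795.5.
Surplus = qs - qd = 2795.5 - 2730.5 = 65.

Surplus = 65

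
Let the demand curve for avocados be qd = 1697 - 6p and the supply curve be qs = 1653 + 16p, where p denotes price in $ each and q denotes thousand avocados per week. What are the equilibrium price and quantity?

p* = 2, q* = 1685

At equilibrium qd = qs, so 1697 - 6p = 1653 + 16p; collecting terms, 44 = 22p and p* = 2.
Plugging p* into demand: q* = 1697 - 6(2) = 1685.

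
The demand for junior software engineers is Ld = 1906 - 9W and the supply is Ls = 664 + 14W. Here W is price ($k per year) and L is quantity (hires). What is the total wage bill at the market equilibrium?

The total wage bill = 76680

At equilibrium Ld = Ls, so 1906 - 9W = 664 + 14W; collecting terms, 1242 = 23W and W* = 54.
Substitute back: L* = 1906 - 9(54) = 1420.
The total wage bill = W* × L* = 54 × 1420 = 76680.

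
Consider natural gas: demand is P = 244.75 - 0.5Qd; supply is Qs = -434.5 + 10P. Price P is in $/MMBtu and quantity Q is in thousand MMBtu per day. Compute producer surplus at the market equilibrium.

Solving each curve for Q: Qd = 489.5 - 2P.
Equating demand and supply, 489.5 - 2P = -434.5 + 10P gives 12P = 924, so P* = 77.
From the demand curve, Q* = 489.5 - 2(77) = 335.5.
Supply choke price (Qs = 0): P = 43.45. Producer surplus = ½ × (77 - 43.45) × 335.5 = 5628.0125.

Producer surplus = 5628.0125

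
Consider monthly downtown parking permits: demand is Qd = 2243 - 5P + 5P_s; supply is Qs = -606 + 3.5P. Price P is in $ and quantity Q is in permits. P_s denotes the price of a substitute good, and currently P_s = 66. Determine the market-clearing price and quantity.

With P_s = 66, demand is Qd = 2573 - 5P.
The market clears where 2573 - 5P = -606 + 3.5P. Rearranging, 8.5P = 3179, hence P* = 374.
Plugging P* into demand: Q* = 2573 - 5(374) = 703.

P* = 374, Q* = 703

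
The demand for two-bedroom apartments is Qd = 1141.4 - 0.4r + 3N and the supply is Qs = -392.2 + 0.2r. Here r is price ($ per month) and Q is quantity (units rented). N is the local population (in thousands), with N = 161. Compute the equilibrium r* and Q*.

With N = 161, demand is Qd = 1624.4 - 0.4r.
Set Qd = Qs: 1624.4 - 0.4r = -392.2 + 0.2r, so 2016.6 = 0.6r and r* = 3361.
From the demand curve, Q* = 1624.4 - 0.4(3361) = 280.

r* = 3361, Q* = 280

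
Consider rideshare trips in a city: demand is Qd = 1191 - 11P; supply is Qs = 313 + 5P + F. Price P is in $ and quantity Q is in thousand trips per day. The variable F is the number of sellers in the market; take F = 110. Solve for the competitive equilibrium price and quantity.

P* = 48, Q* = 663

With F = 110, supply is Qs = 423 + 5P.
The market clears where 1191 - 11P = 423 + 5P. Rearranging, 16P = 768, hence P* = 48.
From the demand curve, Q* = 1191 - 11(48) = 663.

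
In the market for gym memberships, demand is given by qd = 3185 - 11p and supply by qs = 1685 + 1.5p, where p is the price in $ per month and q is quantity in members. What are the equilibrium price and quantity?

p* = 120, q* = 1865

Set qd = qs: 3185 - 11p = 1685 + 1.5p, so 1500 = 12.5p and p* = 120.
Substitute back: q* = 3185 - 11(120) = 1865.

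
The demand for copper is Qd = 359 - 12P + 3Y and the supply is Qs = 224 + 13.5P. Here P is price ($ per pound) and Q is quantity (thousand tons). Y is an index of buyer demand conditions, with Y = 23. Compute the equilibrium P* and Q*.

With Y = 23, demand is Qd = 428 - 12P.
Equating demand and supply, 428 - 12P = 224 + 13.5P gives 25.5P = 204, so P* = 8.
From the demand curve, Q* = 428 - 12(8) = 332.

P* = 8, Q* = 332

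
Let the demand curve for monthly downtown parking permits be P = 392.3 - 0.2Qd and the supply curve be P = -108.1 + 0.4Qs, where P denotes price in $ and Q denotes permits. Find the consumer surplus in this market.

Rewriting in direct form: Qd = 1961.5 - 5P and Qs = 270.25 + 2.5P.
At equilibrium Qd = Qs, so 1961.5 - 5P = 270.25 + 2.5P; collecting terms, 1691.25 = 7.5P and P* = 225.5.
Plugging P* into demand: Q* = 1961.5 - 5(225.5) = 834.
Demand choke price (Qd = 0): P = 1961.5/5 = 392.3. Consumer surplus = ½ × (392.3 - 225.5) × 834 = 69555.6.

Consumer surplus = 69555.6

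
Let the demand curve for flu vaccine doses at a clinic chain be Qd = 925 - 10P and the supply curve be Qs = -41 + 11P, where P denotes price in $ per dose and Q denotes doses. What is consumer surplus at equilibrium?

Consumer surplus = 10811.25

Set Qd = Qs: 925 - 10P = -41 + 11P, so 966 = 21P and P* = 46.
Then Q* = 925 - 10(46) = 465.
Demand choke price (Qd = 0): P = 925/10 = 92.5. Consumer surplus = ½ × (92.5 - 46) × 465 = 10811.25.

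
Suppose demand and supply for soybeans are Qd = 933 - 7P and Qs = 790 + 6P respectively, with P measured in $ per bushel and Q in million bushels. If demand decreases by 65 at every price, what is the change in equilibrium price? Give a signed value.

ΔP = -5

At equilibrium Qd = Qs, so 933 - 7P = 790 + 6P; collecting terms, 143 = 13P and P* = 11.
Substitute back: Q* = 933 - 7(11) = 856.
After the shift, demand is Qd = 868 - 7P.
The new intersection has 78 = 13P, i.e. P = 6, Q = 826.
ΔP = 6 - 11 = -5.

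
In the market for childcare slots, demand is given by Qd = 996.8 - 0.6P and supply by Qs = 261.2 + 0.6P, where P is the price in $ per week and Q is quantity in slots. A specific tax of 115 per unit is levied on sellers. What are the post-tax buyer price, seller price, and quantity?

Sellers keep P_s = P_b - 115 per unit, so supply in terms of the buyer price is Qs = 192.2 + 0.6P_b.
Market clearing requires 996.8 - 0.6P_b = 192.2 + 0.6P_b; hence 804.6 = 1.2P_b and P_b = 670.5.
So P_s = 555.5 and the quantity traded is Q = 996.8 - 0.6(670.5) = 594.5.

P_b = 670.5, P_s = 555.5, Q = 594.5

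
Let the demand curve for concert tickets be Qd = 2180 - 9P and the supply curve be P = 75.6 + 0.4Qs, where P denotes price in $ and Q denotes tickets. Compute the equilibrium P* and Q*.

Rewriting in direct form: Qs = -189 + 2.5P.
Equating demand and supply, 2180 - 9P = -189 + 2.5P gives 11.5P = 2369, so P* = 206.
Plugging P* into demand: Q* = 2180 - 9(206) = 326.

P* = 206, Q* = 326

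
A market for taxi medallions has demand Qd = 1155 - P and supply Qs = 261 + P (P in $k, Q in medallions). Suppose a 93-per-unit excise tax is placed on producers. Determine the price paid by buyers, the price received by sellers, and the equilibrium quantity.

The tax drives a wedge P_b - P_s = 93. Substituting P_s = P_b - 93 into supply: Qs = 168 + P_b.
Equate demand and the shifted supply: 1155 - P_b = 168 + P_b, giving 2P_b = 987, so P_b = 493.5.
So P_s = 400.5 and the quantity traded is Q = 1155 - 493.5 = 661.5.

P_b = 493.5, P_s = 400.5, Q = 661.5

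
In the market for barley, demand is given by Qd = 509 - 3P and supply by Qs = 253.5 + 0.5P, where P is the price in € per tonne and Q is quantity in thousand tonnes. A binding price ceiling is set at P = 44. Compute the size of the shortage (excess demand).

At P = 44: Qd = 377 and Qs = 275.5.
Shortage = Qd - Qs = 377 - 275.5 = 101.5.

Shortage = 101.5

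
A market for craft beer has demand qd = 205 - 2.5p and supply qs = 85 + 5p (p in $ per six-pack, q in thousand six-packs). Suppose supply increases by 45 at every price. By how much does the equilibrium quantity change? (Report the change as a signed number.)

The market clears where 205 - 2.5p = 85 + 5p. Rearranging, 7.5p = 120, hence p* = 16.
Then q* = 205 - 2.5(16) = 165.
After the shift, supply is qs = 130 + 5p.
Re-solving, 7.5p = 75 gives p = 10 and q = 180.
Δq = 180 - 165 = 15.

Δq = 15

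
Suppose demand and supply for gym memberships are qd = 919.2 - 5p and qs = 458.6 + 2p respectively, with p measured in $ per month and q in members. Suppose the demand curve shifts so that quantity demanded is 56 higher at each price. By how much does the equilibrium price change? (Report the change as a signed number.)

Δp = 8

At equilibrium qd = qs, so 919.2 - 5p = 458.6 + 2p; collecting terms, 460.6 = 7p and p* = 65.8.
Then q* = 919.2 - 5(65.8) = 590.2.
After the shift, demand is qd = 975.2 - 5p.
New equilibrium: 516.6 = 7p, so p = 73.8 and q = 606.2.
Δp = 73.8 - 65.8 = 8.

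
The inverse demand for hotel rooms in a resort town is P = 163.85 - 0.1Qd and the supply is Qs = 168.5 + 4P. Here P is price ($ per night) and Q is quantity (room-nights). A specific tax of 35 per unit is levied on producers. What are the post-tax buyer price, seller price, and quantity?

Inverting to quantity form: Qd = 1638.5 - 10P.
With a tax of 35 on producers, they supply based on the net price P_s = P_b - 35, so Qs = 28.5 + 4P_b.
Equate demand and the shifted supply: 1638.5 - 10P_b = 28.5 + 4P_b, giving 14P_b = 1610, so P_b = 115.
So P_s = 80 and the quantity traded is Q = 1638.5 - 10(115) = 488.5.

P_b = 115, P_s = 80, Q = 488.5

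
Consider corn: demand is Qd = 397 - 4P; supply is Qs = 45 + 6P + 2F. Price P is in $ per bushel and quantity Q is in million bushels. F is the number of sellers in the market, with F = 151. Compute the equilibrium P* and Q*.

P* = 5, Q* = 377

With F = 151, supply is Qs = 347 + 6P.
At equilibrium Qd = Qs, so 397 - 4P = 347 + 6P; collecting terms, 50 = 10P and P* = 5.
Then Q* = 397 - 4(5) = 377.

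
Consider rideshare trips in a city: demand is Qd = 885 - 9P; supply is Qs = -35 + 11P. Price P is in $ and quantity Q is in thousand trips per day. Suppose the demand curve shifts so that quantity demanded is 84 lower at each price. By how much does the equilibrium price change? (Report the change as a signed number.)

The market clears where 885 - 9P = -35 + 11P. Rearranging, 20P = 920, hence P* = 46.
Plugging P* into demand: Q* = 885 - 9(46) = 471.
After the shift, demand is Qd = 801 - 9P.
New equilibrium: 836 = 20P, so P = 41.8 and Q = 424.8.
ΔP = 41.8 - 46 = -4.2.

ΔP = -4.2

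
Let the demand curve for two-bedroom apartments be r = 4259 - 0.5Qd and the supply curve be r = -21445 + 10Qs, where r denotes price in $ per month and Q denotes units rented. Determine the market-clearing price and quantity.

Rewriting in direct form: Qd = 8518 - 2r and Qs = 2144.5 + 0.1r.
Set Qd = Qs: 8518 - 2r = 2144.5 + 0.1r, so 6373.5 = 2.1r and r* = 3035.
Substitute back: Q* = 8518 - 2(3035) = 2448.

r* = 3035, Q* = 2448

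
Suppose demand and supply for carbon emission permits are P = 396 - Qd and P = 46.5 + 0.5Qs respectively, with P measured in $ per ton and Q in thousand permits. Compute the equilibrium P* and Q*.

Inverting to quantity form: Qd = 396 - P and Qs = -93 + 2P.
Set Qd = Qs: 396 - P = -93 + 2P, so 489 = 3P and P* = 163.
Substitute back: Q* = 396 - 163 = 233.

P* = 163, Q* = 233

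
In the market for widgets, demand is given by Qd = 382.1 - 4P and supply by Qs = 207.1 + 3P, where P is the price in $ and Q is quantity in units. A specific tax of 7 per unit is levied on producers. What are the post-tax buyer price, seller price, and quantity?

P_b = 28, P_s = 21, Q = 270.1

Producers keep P_s = P_b - 7 per unit, so supply in terms of the buyer price is Qs = 186.1 + 3P_b.
Equate demand and the shifted supply: 382.1 - 4P_b = 186.1 + 3P_b, giving 7P_b = 196, so P_b = 28.
So P_s = 21 and the quantity traded is Q = 382.1 - 4(28) = 270.1.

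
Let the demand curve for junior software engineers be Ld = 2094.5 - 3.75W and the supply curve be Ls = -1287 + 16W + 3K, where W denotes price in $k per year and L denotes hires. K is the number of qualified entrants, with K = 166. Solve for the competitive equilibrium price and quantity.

W* = 146, L* = 1547

With K = 166, supply is Ls = -789 + 16W.
Set Ld = Ls: 2094.5 - 3.75W = -789 + 16W, so 2883.5 = 19.75W and W* = 146.
Substitute back: L* = 2094.5 - 3.75(146) = 1547.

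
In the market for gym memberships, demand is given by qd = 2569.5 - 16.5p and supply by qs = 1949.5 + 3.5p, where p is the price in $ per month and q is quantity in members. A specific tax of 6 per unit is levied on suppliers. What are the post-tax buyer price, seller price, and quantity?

p_b = 32.05, p_s = 26.05, q = 2040.675

Suppliers keep p_s = p_b - 6 per unit, so supply in terms of the buyer price is qs = 1928.5 + 3.5p_b.
Equate demand and the shifted supply: 2569.5 - 16.5p_b = 1928.5 + 3.5p_b, giving 20p_b = 641, so p_b = 32.05.
Then p_s = 32.05 - 6 = 26.05 and q = 2569.5 - 16.5(32.05) = 2040.675.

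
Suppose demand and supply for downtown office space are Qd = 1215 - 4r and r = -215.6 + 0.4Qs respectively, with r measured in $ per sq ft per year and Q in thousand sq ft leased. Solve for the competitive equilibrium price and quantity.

In direct form, Qs = 539 + 2.5r.
Set Qd = Qs: 1215 - 4r = 539 + 2.5r, so 676 = 6.5r and r* = 104.
Substitute back: Q* = 1215 - 4(104) = 799.

r* = 104, Q* = 799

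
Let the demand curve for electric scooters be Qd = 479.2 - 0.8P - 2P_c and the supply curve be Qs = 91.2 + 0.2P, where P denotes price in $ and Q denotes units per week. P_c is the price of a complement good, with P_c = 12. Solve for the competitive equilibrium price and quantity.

With P_c = 12, demand is Qd = 455.2 - 0.8P.
At equilibrium Qd = Qs, so 455.2 - 0.8P = 91.2 + 0.2P; collecting terms, 364 = P and P* = 364.
Substitute back: Q* = 455.2 - 0.8(364) = 164.

P* = 364, Q* = 164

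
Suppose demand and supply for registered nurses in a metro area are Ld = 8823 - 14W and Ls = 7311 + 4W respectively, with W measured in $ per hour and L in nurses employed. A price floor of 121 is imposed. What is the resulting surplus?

Evaluating both curves at the floor price 121 gives Ld = 7129, Ls = 7795.
Surplus = Ls - Ld = 7795 - 7129 = 666.

Surplus = 666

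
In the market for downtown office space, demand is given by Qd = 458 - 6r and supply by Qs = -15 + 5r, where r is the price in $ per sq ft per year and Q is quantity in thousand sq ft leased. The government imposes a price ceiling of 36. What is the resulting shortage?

At r = 36: Qd = 242 and Qs = 165.
Shortage = Qd - Qs = 242 - 165 = 77.

Shortage = 77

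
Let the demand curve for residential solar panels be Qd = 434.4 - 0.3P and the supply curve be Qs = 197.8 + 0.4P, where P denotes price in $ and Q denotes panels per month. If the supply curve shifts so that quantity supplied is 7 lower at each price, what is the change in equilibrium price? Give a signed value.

ΔP = 10

Set Qd = Qs: 434.4 - 0.3P = 197.8 + 0.4P, so 236.6 = 0.7P and P* = 338.
Substitute back: Q* = 434.4 - 0.3(338) = 333.
After the shift, supply is Qs = 190.8 + 0.4P.
Re-solving, 0.7P = 243.6 gives P = 348 and Q = 330.
ΔP = 348 - 338 = 10.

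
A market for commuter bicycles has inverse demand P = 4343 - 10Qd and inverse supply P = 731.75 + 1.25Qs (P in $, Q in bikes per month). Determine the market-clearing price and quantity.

In direct form, Qd = 434.3 - 0.1P and Qs = -585.4 + 0.8P.
At equilibrium Qd = Qs, so 434.3 - 0.1P = -585.4 + 0.8P; collecting terms, 1019.7 = 0.9P and P* = 1133.
Then Q* = 434.3 - 0.1(1133) = 321.

P* = 1133, Q* = 321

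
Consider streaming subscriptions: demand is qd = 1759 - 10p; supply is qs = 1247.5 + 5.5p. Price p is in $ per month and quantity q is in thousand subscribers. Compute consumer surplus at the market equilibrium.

Consumer surplus = 102102.05

At equilibrium qd = qs, so 1759 - 10p = 1247.5 + 5.5p; collecting terms, 511.5 = 15.5p and p* = 33.
Substitute back: q* = 1759 - 10(33) = 1429.
Demand choke price (qd = 0): p = 1759/10 = 175.9. Consumer surplus = ½ × (175.9 - 33) × 1429 = 102102.05.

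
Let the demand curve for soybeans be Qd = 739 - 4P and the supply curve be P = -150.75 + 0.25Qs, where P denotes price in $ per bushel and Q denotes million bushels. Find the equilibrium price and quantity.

P* = 17, Q* = 671

In direct form, Qs = 603 + 4P.
Equating demand and supply, 739 - 4P = 603 + 4P gives 8P = 136, so P* = 17.
Substitute back: Q* = 739 - 4(17) = 671.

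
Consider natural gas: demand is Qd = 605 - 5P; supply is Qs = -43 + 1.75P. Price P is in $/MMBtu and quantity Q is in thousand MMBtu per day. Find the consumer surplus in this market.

Consumer surplus = 1562.5

The market clears where 605 - 5P = -43 + 1.75P. Rearranging, 6.75P = 648, hence P* = 96.
From the demand curve, Q* = 605 - 5(96) = 125.
Demand choke price (Qd = 0): P = 605/5 = 121. Consumer surplus = ½ × (121 - 96) × 125 = 1562.5.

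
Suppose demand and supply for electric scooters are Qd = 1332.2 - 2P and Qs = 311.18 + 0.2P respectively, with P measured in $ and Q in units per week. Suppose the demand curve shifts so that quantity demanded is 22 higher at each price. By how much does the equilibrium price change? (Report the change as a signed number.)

The market clears where 1332.2 - 2P = 311.18 + 0.2P. Rearranging, 2.2P = 1021.02, hence P* = 464.1.
Then Q* = 1332.2 - 2(464.1) = 404.
After the shift, demand is Qd = 1354.2 - 2P.
Re-solving, 2.2P = 1043.02 gives P = 474.1 and Q = 406.
ΔP = 474.1 - 464.1 = 10.

ΔP = 10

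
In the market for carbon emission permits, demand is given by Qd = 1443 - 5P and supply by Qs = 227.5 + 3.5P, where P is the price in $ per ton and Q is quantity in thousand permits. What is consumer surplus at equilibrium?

Set Qd = Qs: 1443 - 5P = 227.5 + 3.5P, so 1215.5 = 8.5P and P* = 143.
Then Q* = 1443 - 5(143) = 728.
Demand choke price (Qd = 0): P = 1443/5 = 288.6. Consumer surplus = ½ × (288.6 - 143) × 728 = 52998.4.

Consumer surplus = 52998.4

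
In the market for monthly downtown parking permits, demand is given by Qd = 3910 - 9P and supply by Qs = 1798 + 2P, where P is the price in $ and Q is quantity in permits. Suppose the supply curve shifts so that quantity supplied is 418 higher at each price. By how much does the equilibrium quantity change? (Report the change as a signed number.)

ΔQ = 342

The market clears where 3910 - 9P = 1798 + 2P. Rearranging, 11P = 2112, hence P* = 192.
Then Q* = 3910 - 9(192) = 2182.
After the shift, supply is Qs = 2216 + 2P.
New equilibrium: 1694 = 11P, so P = 154 and Q = 2524.
ΔQ = 2524 - 2182 = 342.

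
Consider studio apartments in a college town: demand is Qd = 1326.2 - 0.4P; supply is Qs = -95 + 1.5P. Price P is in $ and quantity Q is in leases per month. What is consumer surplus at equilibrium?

Consumer surplus = 1318411.25

Set Qd = Qs: 1326.2 - 0.4P = -95 + 1.5P, so 1421.2 = 1.9P and P* = 748.
Substitute back: Q* = 1326.2 - 0.4(748) = 1027.
Demand choke price (Qd = 0): P = 1326.2/0.4 = 3315.5. Consumer surplus = ½ × (3315.5 - 748) × 1027 = 1318411.25.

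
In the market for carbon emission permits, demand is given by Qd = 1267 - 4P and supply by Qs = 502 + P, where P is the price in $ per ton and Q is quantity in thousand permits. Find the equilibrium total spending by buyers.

Total spending by buyers = 100215

At equilibrium Qd = Qs, so 1267 - 4P = 502 + P; collecting terms, 765 = 5P and P* = 153.
Plugging P* into demand: Q* = 1267 - 4(153) = 655.
Total spending by buyers = P* × Q* = 153 × 655 = 100215.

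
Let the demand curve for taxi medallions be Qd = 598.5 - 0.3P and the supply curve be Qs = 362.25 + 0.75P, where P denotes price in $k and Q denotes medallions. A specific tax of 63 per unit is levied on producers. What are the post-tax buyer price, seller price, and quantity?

Producers keep P_s = P_b - 63 per unit, so supply in terms of the buyer price is Qs = 315 + 0.75P_b.
Set Qd = Qs: 598.5 - 0.3P_b = 315 + 0.75P_b, so 283.5 = 1.05P_b and P_b = 270.
Then P_s = 270 - 63 = 207 and Q = 598.5 - 0.3(270) = 517.5.

P_b = 270, P_s = 207, Q = 517.5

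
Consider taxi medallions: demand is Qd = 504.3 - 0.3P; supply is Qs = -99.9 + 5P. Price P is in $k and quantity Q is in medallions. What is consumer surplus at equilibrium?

The market clears where 504.3 - 0.3P = -99.9 + 5P. Rearranging, 5.3P = 604.2, hence P* = 114.
Plugging P* into demand: Q* = 504.3 - 0.3(114) = 470.1.
Demand choke price (Qd = 0): P = 504.3/0.3 = 1681. Consumer surplus = ½ × (1681 - 114) × 470.1 = 368323.35.

Consumer surplus = 368323.35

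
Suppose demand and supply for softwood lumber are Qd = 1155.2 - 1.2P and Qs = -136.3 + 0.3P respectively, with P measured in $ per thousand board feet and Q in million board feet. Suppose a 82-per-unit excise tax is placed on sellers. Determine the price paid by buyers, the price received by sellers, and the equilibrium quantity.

P_b = 877.4, P_s = 795.4, Q = 102.32

With a tax of 82 on sellers, they supply based on the net price P_s = P_b - 82, so Qs = -160.9 + 0.3P_b.
Market clearing requires 1155.2 - 1.2P_b = -160.9 + 0.3P_b; hence 1316.1 = 1.5P_b and P_b = 877.4.
Then P_s = 877.4 - 82 = 795.4 and Q = 1155.2 - 1.2(877.4) = 102.32.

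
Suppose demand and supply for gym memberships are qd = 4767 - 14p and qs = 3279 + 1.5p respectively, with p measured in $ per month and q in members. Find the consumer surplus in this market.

Consumer surplus = 418461.75

At equilibrium qd = qs, so 4767 - 14p = 3279 + 1.5p; collecting terms, 1488 = 15.5p and p* = 96.
Then q* = 4767 - 14(96) = 3423.
Demand choke price (qd = 0): p = 4767/14 = 340.5. Consumer surplus = ½ × (340.5 - 96) × 3423 = 418461.75.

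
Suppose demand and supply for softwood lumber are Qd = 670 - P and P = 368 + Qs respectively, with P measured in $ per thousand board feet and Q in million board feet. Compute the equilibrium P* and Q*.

Rewriting in direct form: Qs = -368 + P.
At equilibrium Qd = Qs, so 670 - P = -368 + P; collecting terms, 1038 = 2P and P* = 519.
Plugging P* into demand: Q* = 670 - 519 = 151.

P* = 519, Q* = 151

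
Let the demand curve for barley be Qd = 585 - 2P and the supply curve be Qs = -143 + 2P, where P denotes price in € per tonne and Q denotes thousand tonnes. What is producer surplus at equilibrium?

Producer surplus = 12210.25

At equilibrium Qd = Qs, so 585 - 2P = -143 + 2P; collecting terms, 728 = 4P and P* = 182.
From the demand curve, Q* = 585 - 2(182) = 221.
Supply choke price (Qs = 0): P = 71.5. Producer surplus = ½ × (182 - 71.5) × 221 = 12210.25.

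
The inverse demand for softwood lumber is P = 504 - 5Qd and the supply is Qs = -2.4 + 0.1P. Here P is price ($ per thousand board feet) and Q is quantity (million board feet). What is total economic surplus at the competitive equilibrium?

Total surplus = 7680

Solving each curve for Q: Qd = 100.8 - 0.2P.
The market clears where 100.8 - 0.2P = -2.4 + 0.1P. Rearranging, 0.3P = 103.2, hence P* = 344.
Then Q* = 100.8 - 0.2(344) = 32.
Demand choke price = 504; supply choke price = 24. CS = ½(504 - 344)(32) = 2560; PS = ½(344 - 24)(32) = 5120. Total surplus = 7680.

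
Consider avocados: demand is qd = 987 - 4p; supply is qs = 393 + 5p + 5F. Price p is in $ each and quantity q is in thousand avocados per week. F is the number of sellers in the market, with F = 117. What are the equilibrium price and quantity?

With F = 117, supply is qs = 978 + 5p.
The market clears where 987 - 4p = 978 + 5p. Rearranging, 9p = 9, hence p* = 1.
Plugging p* into demand: q* = 987 - 4(1) = 983.

p* = 1, q* = 983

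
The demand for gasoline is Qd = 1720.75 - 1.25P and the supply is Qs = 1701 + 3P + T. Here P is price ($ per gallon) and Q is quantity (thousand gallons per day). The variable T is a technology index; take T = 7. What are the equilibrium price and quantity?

P* = 3, Q* = 1717

With T = 7, supply is Qs = 1708 + 3P.
The market clears where 1720.75 - 1.25P = 1708 + 3P. Rearranging, 4.25P = 12.75, hence P* = 3.
Substitute back: Q* = 1720.75 - 1.25(3) = 1717.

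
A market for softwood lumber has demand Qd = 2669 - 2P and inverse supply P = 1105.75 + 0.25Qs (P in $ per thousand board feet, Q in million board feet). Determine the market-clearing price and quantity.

Solving each curve for Q: Qs = -4423 + 4P.
The market clears where 2669 - 2P = -4423 + 4P. Rearranging, 6P = 7092, hence P* = 1182.
From the demand curve, Q* = 2669 - 2(1182) = 305.

P* = 1182, Q* = 305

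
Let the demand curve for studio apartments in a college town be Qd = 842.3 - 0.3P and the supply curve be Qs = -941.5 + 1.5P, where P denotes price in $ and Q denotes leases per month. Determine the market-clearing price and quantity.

Set Qd = Qs: 842.3 - 0.3P = -941.5 + 1.5P, so 1783.8 = 1.8P and P* = 991.
Substitute back: Q* = 842.3 - 0.3(991) = 545.

P* = 991, Q* = 545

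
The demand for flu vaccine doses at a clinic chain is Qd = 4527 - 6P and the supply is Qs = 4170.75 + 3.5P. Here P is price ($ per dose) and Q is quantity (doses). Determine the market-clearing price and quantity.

P* = 37.5, Q* = 4302

Set Qd = Qs: 4527 - 6P = 4170.75 + 3.5P, so 356.25 = 9.5P and P* = 37.5.
Substitute back: Q* = 4527 - 6(37.5) = 4302.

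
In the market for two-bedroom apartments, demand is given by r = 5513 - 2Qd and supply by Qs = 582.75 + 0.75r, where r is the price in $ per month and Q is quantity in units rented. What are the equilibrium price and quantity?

r* = 1739, Q* = 1887

Rewriting in direct form: Qd = 2756.5 - 0.5r.
Equating demand and supply, 2756.5 - 0.5r = 582.75 + 0.75r gives 1.25r = 2173.75, so r* = 1739.
Then Q* = 2756.5 - 0.5(1739) = 1887.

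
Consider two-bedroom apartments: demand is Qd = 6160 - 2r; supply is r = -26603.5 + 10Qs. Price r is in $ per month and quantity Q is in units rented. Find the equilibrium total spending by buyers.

In direct form, Qs = 2660.35 + 0.1r.
Set Qd = Qs: 6160 - 2r = 2660.35 + 0.1r, so 3499.65 = 2.1r and r* = 1666.5.
From the demand curve, Q* = 6160 - 2(1666.5) = 2827.
Total spending by buyers = r* × Q* = 1666.5 × 2827 = 4711195.5.

Total spending by buyers = 4711195.5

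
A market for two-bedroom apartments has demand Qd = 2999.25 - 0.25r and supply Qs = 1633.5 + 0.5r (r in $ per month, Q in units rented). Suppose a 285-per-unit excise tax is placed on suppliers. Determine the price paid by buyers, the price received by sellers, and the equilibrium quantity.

r_b = 2011, r_s = 1726, Q = 2496.5

Suppliers keep r_s = r_b - 285 per unit, so supply in terms of the buyer price is Qs = 1491 + 0.5r_b.
Market clearing requires 2999.25 - 0.25r_b = 1491 + 0.5r_b; hence 1508.25 = 0.75r_b and r_b = 2011.
Then r_s = 2011 - 285 = 1726 and Q = 2999.25 - 0.25(2011) = 2496.5.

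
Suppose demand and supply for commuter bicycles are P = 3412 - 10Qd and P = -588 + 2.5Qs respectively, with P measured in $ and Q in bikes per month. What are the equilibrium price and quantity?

In direct form, Qd = 341.2 - 0.1P and Qs = 235.2 + 0.4P.
At equilibrium Qd = Qs, so 341.2 - 0.1P = 235.2 + 0.4P; collecting terms, 106 = 0.5P and P* = 212.
From the demand curve, Q* = 341.2 - 0.1(212) = 320.

P* = 212, Q* = 320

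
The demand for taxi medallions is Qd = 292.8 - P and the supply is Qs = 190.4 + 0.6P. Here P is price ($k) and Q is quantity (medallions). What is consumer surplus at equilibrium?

Consumer surplus = 26174.72

Set Qd = Qs: 292.8 - P = 190.4 + 0.6P, so 102.4 = 1.6P and P* = 64.
Plugging P* into demand: Q* = 292.8 - 64 = 228.8.
Demand choke price (Qd = 0): P = 292.8. Consumer surplus = ½ × (292.8 - 64) × 228.8 = 26174.72.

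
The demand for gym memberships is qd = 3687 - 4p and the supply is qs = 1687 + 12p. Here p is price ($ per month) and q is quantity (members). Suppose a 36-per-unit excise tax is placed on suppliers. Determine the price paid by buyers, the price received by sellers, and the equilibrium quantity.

p_b = 152, p_s = 116, q = 3079

With a tax of 36 on suppliers, they supply based on the net price p_s = p_b - 36, so qs = 1255 + 12p_b.
Set qd = qs: 3687 - 4p_b = 1255 + 12p_b, so 2432 = 16p_b and p_b = 152.
So p_s = 116 and the quantity traded is q = 3687 - 4(152) = 3079.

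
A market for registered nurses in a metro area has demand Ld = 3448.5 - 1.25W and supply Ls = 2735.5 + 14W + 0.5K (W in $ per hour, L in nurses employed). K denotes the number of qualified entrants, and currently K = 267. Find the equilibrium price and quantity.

With K = 267, supply is Ls = 2869 + 14W.
The market clears where 3448.5 - 1.25W = 2869 + 14W. Rearranging, 15.25W = 579.5, hence W* = 38.
From the demand curve, L* = 3448.5 - 1.25(38) = 3401.

W* = 38, L* = 3401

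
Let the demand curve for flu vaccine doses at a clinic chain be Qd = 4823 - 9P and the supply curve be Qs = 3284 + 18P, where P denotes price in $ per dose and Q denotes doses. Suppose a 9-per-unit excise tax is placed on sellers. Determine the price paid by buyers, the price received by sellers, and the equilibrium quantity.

Sellers keep P_s = P_b - 9 per unit, so supply in terms of the buyer price is Qs = 3122 + 18P_b.
Equate demand and the shifted supply: 4823 - 9P_b = 3122 + 18P_b, giving 27P_b = 1701, so P_b = 63.
Then P_s = 63 - 9 = 54 and Q = 4823 - 9(63) = 4256.

P_b = 63, P_s = 54, Q = 4256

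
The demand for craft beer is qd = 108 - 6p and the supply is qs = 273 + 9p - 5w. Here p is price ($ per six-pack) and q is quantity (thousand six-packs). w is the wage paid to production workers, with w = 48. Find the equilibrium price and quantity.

p* = 5, q* = 78

With w = 48, supply is qs = 33 + 9p.
At equilibrium qd = qs, so 108 - 6p = 33 + 9p; collecting terms, 75 = 15p and p* = 5.
From the demand curve, q* = 108 - 6(5) = 78.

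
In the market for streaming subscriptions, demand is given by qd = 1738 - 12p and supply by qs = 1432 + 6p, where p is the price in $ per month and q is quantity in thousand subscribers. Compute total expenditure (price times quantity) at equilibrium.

Total expenditure = 26078

Set qd = qs: 1738 - 12p = 1432 + 6p, so 306 = 18p and p* = 17.
From the demand curve, q* = 1738 - 12(17) = 1534.
Total expenditure = p* × q* = 17 × 1534 = 26078.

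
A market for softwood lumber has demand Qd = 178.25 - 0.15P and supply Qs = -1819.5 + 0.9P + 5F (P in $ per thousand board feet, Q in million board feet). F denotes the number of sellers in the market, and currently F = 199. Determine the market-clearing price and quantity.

With F = 199, supply is Qs = -824.5 + 0.9P.
The market clears where 178.25 - 0.15P = -824.5 + 0.9P. Rearranging, 1.05P = 1002.75, hence P* = 955.
From the demand curve, Q* = 178.25 - 0.15(955) = 35.

P* = 955, Q* = 35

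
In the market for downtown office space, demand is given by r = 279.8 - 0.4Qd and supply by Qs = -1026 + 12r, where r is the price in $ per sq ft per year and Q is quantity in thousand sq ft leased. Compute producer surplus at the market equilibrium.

In direct form, Qd = 699.5 - 2.5r.
At equilibrium Qd = Qs, so 699.5 - 2.5r = -1026 + 12r; collecting terms, 1725.5 = 14.5r and r* = 119.
Then Q* = 699.5 - 2.5(119) = 402.
Supply choke price (Qs = 0): r = 85.5. Producer surplus = ½ × (119 - 85.5) × 402 = 6733.5.

Producer surplus = 6733.5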